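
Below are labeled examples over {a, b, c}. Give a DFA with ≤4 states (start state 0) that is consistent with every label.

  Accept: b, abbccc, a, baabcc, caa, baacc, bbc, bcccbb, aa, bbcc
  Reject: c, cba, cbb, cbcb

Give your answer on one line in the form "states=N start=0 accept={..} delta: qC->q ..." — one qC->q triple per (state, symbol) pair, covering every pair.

Fold the examples into a partial DFA from state 0: repeatedly fix the first undefined (state, symbol) met by the shortest-then-alphabetical prefix, trying targets in increasing order and rejecting any under which an Accept and a Reject string meet in one state with the same remainder; add a state when all current targets are rejected. Accepting states are where Accept strings end.
a: 0a undefined. 0a->0: ok.
b: 0b undefined. 0b->0: no, bbc/c meet in 0 with "c" left. Open state 1: 0b->1.
c: 0c undefined. 0c->0: no, a/c meet in 0. 0c->1: no, b/c meet in 1. Open state 2: 0c->2.
ba: 1a undefined. 1a->0: ok.
bb: 1b undefined. 1b->0: no, bbc/c meet in 2. 1b->1: ok.
bc: 1c undefined. 1c->0: no, baabcc/c meet in 2. 1c->1: ok.
ca: 2a undefined. 2a->0: ok.
cb: 2b undefined. 2b->0: no, b/cbb meet in 1. 2b->1: no, b/cbb meet in 1. 2b->2: no, a/cba meet in 0. Open state 3: 2b->3.
cba: 3a undefined. 3a->0: no, a/cba meet in 0. 3a->1: no, b/cba meet in 1. 3a->2: ok.
cbb: 3b undefined. 3b->0: no, a/cbb meet in 0. 3b->1: no, b/cbb meet in 1. 3b->2: ok.
cbc: 3c undefined. 3c->0: no, b/cbcb meet in 1. 3c->1: no, b/cbcb meet in 1. 3c->2: ok.
baacc: 2c undefined. 2c->0: ok.
All examples now run through 4 states with every (state, symbol) defined. Accept strings end in {0,1}, Reject strings end in {2,3}; accept={0,1}.

states=4 start=0 accept={0,1} delta: 0a->0 0b->1 0c->2 1a->0 1b->1 1c->1 2a->0 2b->3 2c->0 3a->2 3b->2 3c->2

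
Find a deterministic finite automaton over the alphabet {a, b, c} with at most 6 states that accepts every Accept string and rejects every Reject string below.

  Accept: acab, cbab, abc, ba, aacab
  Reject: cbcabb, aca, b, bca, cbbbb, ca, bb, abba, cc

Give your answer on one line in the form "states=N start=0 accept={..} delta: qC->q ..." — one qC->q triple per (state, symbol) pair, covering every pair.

Fold the examples into a partial DFA from state 0: repeatedly fix the first undefined (state, symbol) met by the shortest-then-alphabetical prefix, trying targets in increasing order and rejecting any under which an Accept and a Reject string meet in one state with the same remainder; add a state when all current targets are rejected. Accepting states are where Accept strings end.
a: 0a undefined. 0a->0: ok.
b: 0b undefined. 0b->0: no, ba/b meet in 0. Open state 1: 0b->1.
c: 0c undefined. 0c->0: no, acab/b meet in 1. 0c->1: no, abc/cc meet in 1 with "c" left. Open state 2: 0c->2.
ba: 1a undefined. 1a->0: ok.
bb: 1b undefined. 1b->0: no, ba/bb meet in 0. 1b->1: no, ba/abba meet in 0. 1b->2: ok.
bc: 1c undefined. 1c->0: no, abc/bca meet in 0. 1c->1: no, abc/b meet in 1. 1c->2: no, abc/bb meet in 2. Open state 3: 1c->3.
ca: 2a undefined. 2a->0: no, acab/b meet in 1. 2a->1: no, acab/bb meet in 2. 2a->2: ok.
cb: 2b undefined. 2b->0: no, acab/cbbbb meet in 0. 2b->1: no, acab/b meet in 1. 2b->2: no, acab/aca meet in 2. 2b->3: ok.
cc: 2c undefined. 2c->0: no, ba/cc meet in 0. 2c->1: ok.
bca: 3a undefined. 3a->0: no, cbab/b meet in 1. 3a->1: no, cbab/aca meet in 2. 3a->2: ok.
cbb: 3b undefined. 3b->0: ok.
cbc: 3c undefined. 3c->0: ok.
All examples now run through 4 states with every (state, symbol) defined. Accept strings end in {0,3}, Reject strings end in {1,2}; accept={0,3}.

states=4 start=0 accept={0,3} delta: 0a->0 0b->1 0c->2 1a->0 1b->2 1c->3 2a->2 2b->3 2c->1 3a->2 3b->0 3c->0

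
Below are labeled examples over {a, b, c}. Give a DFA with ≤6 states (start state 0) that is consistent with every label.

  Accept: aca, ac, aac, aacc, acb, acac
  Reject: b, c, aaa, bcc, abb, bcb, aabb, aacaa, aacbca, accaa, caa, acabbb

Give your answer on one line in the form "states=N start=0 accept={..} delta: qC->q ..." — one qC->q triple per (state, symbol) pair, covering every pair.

Fold the examples into a partial DFA from state 0: repeatedly fix the first undefined (state, symbol) met by the shortest-then-alphabetical prefix, trying targets in increasing order and rejecting any under which an Accept and a Reject string meet in one state with the same remainder; add a state when all current targets are rejected. Accepting states are where Accept strings end.
a: 0a undefined. 0a->0: no, ac/c meet in 0 with "c" left. Open state 1: 0a->1.
b: 0b undefined. 0b->0: ok.
c: 0c undefined. 0c->0: ok.
aa: 1a undefined. 1a->0: no, aac/b meet in 0. 1a->1: ok.
ab: 1b undefined. 1b->0: ok.
ac: 1c undefined. 1c->0: no, aca/aaa meet in 1. 1c->1: no, aca/aaa meet in 1. Open state 2: 1c->2.
aca: 2a undefined. 2a->0: no, aca/b meet in 0. 2a->1: no, aca/aaa meet in 1. 2a->2: no, aca/aacaa meet in 2. Open state 3: 2a->3.
acb: 2b undefined. 2b->0: no, acb/b meet in 0. 2b->1: no, aca/aacbca meet in 3. 2b->2: ok.
acc: 2c undefined. 2c->0: no, aacc/b meet in 0. 2c->1: no, aacc/aaa meet in 1. 2c->2: no, aca/aacbca meet in 3. 2c->3: ok.
acab: 3b undefined. 3b->0: ok.
acac: 3c undefined. 3c->0: no, acac/b meet in 0. 3c->1: no, acac/aaa meet in 1. 3c->2: ok.
acca: 3a undefined. 3a->0: ok.
All examples now run through 4 states with every (state, symbol) defined. Accept strings end in {2,3}, Reject strings end in {0,1}; accept={2,3}.

states=4 start=0 accept={2,3} delta: 0a->1 0b->0 0c->0 1a->1 1b->0 1c->2 2a->3 2b->2 2c->3 3a->0 3b->0 3c->2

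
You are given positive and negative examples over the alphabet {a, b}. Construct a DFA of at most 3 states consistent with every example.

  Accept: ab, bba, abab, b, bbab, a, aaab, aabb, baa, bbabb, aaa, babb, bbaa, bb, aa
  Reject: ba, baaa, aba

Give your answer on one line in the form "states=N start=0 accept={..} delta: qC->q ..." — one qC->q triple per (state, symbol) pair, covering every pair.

State merging on the prefix tree: take the shortest (then alphabetical) example prefix whose next move is undefined and point that move at state 0, else 1, else 2, ...; a target is out if some Accept/Reject pair would then sit in one state with the same input left (inseparable). If every existing state is out, open a new one.
a: 0a undefined. 0a->0: ok.
b: 0b undefined. 0b->0: no, ab/ba meet in 0. Open state 1: 0b->1.
ba: 1a undefined. 1a->0: no, a/ba meet in 0. 1a->1: no, ab/ba meet in 1. Open state 2: 1a->2.
bb: 1b undefined. 1b->0: ok.
baa: 2a undefined. 2a->0: no, bba/baaa meet in 0. 2a->1: ok.
bab: 2b undefined. 2b->0: ok.
All examples now run through 3 states with every (state, symbol) defined. Accept strings end in {0,1}, Reject strings end in {2}; accept={0,1}.

states=3 start=0 accept={0,1} delta: 0a->0 0b->1 1a->2 1b->0 2a->1 2b->0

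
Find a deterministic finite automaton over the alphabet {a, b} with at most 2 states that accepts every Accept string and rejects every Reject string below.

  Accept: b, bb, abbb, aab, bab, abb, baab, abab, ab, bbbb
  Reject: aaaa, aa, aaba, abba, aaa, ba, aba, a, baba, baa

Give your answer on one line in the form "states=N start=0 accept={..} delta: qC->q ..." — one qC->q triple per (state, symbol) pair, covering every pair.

states=2 start=0 accept={1} delta: 0a->0 0b->1 1a->0 1b->1

State merging on the prefix tree: take the shortest (then alphabetical) example prefix whose next move is undefined and point that move at state 0, else 1, else 2, ...; a target is out if some Accept/Reject pair would then sit in one state with the same input left (inseparable). If every existing state is out, open a new one.
a: 0a undefined. 0a->0: ok.
b: 0b undefined. 0b->0: no, b/aaaa meet in 0. Open state 1: 0b->1.
ba: 1a undefined. 1a->0: ok.
bb: 1b undefined. 1b->0: no, bb/aaaa meet in 0. 1b->1: ok.
All examples now run through 2 states with every (state, symbol) defined. Accept strings end in {1}, Reject strings end in {0}; accept={1}.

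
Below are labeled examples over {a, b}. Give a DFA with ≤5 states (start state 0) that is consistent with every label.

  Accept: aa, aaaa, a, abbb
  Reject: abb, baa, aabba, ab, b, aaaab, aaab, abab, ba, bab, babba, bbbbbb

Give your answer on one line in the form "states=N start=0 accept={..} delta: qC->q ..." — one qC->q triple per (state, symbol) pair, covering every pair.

states=4 start=0 accept={0,3} delta: 0a->0 0b->1 1a->1 1b->2 2a->1 2b->3 3a->1 3b->0

Grow the machine one transition at a time. Run the examples from 0; the earliest place one falls off (shortest prefix, ties alphabetical) gets sent to the lowest-numbered state that keeps every Accept/Reject pair distinguishable — a pair clashes when both reach the same state with identical unread suffix — and to a fresh state only if none does.
a: 0a undefined. 0a->0: ok.
b: 0b undefined. 0b->0: no, aa/abb meet in 0. Open state 1: 0b->1.
ba: 1a undefined. 1a->0: no, aa/baa meet in 0. 1a->1: ok.
bb: 1b undefined. 1b->0: no, aa/abb meet in 0. 1b->1: no, abbb/abb meet in 1. Open state 2: 1b->2.
bbb: 2b undefined. 2b->0: no, aa/babba meet in 0. 2b->1: no, abbb/baa meet in 1. 2b->2: no, abbb/abb meet in 2. Open state 3: 2b->3.
bbbb: 3b undefined. 3b->0: ok.
aabba: 2a undefined. 2a->0: no, aa/aabba meet in 0. 2a->1: ok.
babba: 3a undefined. 3a->0: no, aa/babba meet in 0. 3a->1: ok.
All examples now run through 4 states with every (state, symbol) defined. Accept strings end in {0,3}, Reject strings end in {1,2}; accept={0,3}.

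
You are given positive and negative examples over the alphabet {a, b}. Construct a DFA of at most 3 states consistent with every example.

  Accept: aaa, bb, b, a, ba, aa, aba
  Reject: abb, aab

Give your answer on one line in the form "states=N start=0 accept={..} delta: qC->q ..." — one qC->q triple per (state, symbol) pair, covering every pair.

Grow the machine one transition at a time. Run the examples from 0; the earliest place one falls off (shortest prefix, ties alphabetical) gets sent to the lowest-numbered state that keeps every Accept/Reject pair distinguishable — a pair clashes when both reach the same state with identical unread suffix — and to a fresh state only if none does.
a: 0a undefined. 0a->0: no, bb/abb meet in 0 with "bb" left. Open state 1: 0a->1.
b: 0b undefined. 0b->0: ok.
aa: 1a undefined. 1a->0: no, bb/aab meet in 0. 1a->1: ok.
ab: 1b undefined. 1b->0: no, bb/abb meet in 0. 1b->1: no, aaa/abb meet in 1. Open state 2: 1b->2.
aba: 2a undefined. 2a->0: ok.
abb: 2b undefined. 2b->0: no, bb/abb meet in 0. 2b->1: no, aaa/abb meet in 1. 2b->2: ok.
All examples now run through 3 states with every (state, symbol) defined. Accept strings end in {0,1}, Reject strings end in {2}; accept={0,1}.

states=3 start=0 accept={0,1} delta: 0a->1 0b->0 1a->1 1b->2 2a->0 2b->2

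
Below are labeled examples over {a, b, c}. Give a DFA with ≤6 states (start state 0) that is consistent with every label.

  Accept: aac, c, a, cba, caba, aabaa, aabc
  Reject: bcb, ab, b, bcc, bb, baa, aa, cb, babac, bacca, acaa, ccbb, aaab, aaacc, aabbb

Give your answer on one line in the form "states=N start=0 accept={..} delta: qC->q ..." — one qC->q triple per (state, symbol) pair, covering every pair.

states=4 start=0 accept={1,3} delta: 0a->1 0b->0 0c->1 1a->2 1b->0 1c->0 2a->0 2b->3 2c->1 3a->3 3b->0 3c->1

State merging on the prefix tree: take the shortest (then alphabetical) example prefix whose next move is undefined and point that move at state 0, else 1, else 2, ...; a target is out if some Accept/Reject pair would then sit in one state with the same input left (inseparable). If every existing state is out, open a new one.
a: 0a undefined. 0a->0: no, a/aa meet in 0. Open state 1: 0a->1.
b: 0b undefined. 0b->0: ok.
c: 0c undefined. 0c->0: no, c/bcb meet in 0. 0c->1: ok.
aa: 1a undefined. 1a->0: no, aabaa/b meet in 0. 1a->1: no, aac/bcc meet in 1 with "c" left. Open state 2: 1a->2.
ab: 1b undefined. 1b->0: ok.
ac: 1c undefined. 1c->0: ok.
aaa: 2a undefined. 2a->0: ok.
aab: 2b undefined. 2b->0: no, aabaa/baa meet in 2. 2b->1: no, caba/baa meet in 2. 2b->2: no, caba/bcb meet in 0. Open state 3: 2b->3.
aac: 2c undefined. 2c->0: no, aac/bcb meet in 0. 2c->1: ok.
aaba: 3a undefined. 3a->0: no, caba/bcb meet in 0. 3a->1: no, aabaa/baa meet in 2. 3a->2: no, caba/baa meet in 2. 3a->3: ok.
aabb: 3b undefined. 3b->0: ok.
aabc: 3c undefined. 3c->0: no, aabc/bcb meet in 0. 3c->1: ok.
All examples now run through 4 states with every (state, symbol) defined. Accept strings end in {1,3}, Reject strings end in {0,2}; accept={1,3}.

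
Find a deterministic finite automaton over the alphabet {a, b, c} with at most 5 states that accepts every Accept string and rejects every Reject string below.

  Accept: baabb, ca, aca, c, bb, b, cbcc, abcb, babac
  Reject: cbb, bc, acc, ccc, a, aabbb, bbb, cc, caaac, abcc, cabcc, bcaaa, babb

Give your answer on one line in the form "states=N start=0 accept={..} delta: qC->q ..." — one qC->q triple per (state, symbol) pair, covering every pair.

states=5 start=0 accept={1,2} delta: 0a->0 0b->1 0c->1 1a->2 1b->2 1c->3 2a->3 2b->4 2c->0 3a->1 3b->1 3c->0 4a->0 4b->0 4c->1

Grow the machine one transition at a time. Run the examples from 0; the earliest place one falls off (shortest prefix, ties alphabetical) gets sent to the lowest-numbered state that keeps every Accept/Reject pair distinguishable — a pair clashes when both reach the same state with identical unread suffix — and to a fresh state only if none does.
a: 0a undefined. 0a->0: ok.
b: 0b undefined. 0b->0: no, baabb/a meet in 0. Open state 1: 0b->1.
c: 0c undefined. 0c->0: no, ca/acc meet in 0. 0c->1: ok.
ba: 1a undefined. 1a->0: no, baabb/babb meet in 1 with "b" left. 1a->1: no, baabb/cbb meet in 1 with "bb" left. Open state 2: 1a->2.
bb: 1b undefined. 1b->0: no, c/cbb meet in 1. 1b->1: no, c/cbb meet in 1. 1b->2: ok.
bc: 1c undefined. 1c->0: no, c/ccc meet in 1. 1c->1: no, c/bc meet in 1. 1c->2: no, ca/bc meet in 2. Open state 3: 1c->3.
baa: 2a undefined. 2a->0: no, c/caaac meet in 1. 2a->1: no, baabb/cbb meet in 2 with "b" left. 2a->2: no, baabb/babb meet in 2 with "bb" left. 2a->3: ok.
bab: 2b undefined. 2b->0: no, c/babb meet in 1. 2b->1: no, ca/babb meet in 2. 2b->2: no, ca/cbb meet in 2. 2b->3: no, abcb/babb meet in 3 with "b" left. Open state 4: 2b->4.
bca: 3a undefined. 3a->0: no, c/caaac meet in 1. 3a->1: ok.
cbc: 2c undefined. 2c->0: ok.
ccc: 3c undefined. 3c->0: ok.
abcb: 3b undefined. 3b->0: no, abcb/ccc meet in 0. 3b->1: ok.
baba: 4a undefined. 4a->0: ok.
babb: 4b undefined. 4b->0: ok.
cabc: 4c undefined. 4c->0: no, c/cabcc meet in 1. 4c->1: ok.
All examples now run through 5 states with every (state, symbol) defined. Accept strings end in {1,2}, Reject strings end in {0,3,4}; accept={1,2}.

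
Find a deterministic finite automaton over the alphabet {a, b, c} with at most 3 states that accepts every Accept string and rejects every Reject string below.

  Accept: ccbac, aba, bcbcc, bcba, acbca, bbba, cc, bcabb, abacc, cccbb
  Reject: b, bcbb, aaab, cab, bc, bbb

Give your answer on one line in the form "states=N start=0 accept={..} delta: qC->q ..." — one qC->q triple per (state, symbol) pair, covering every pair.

states=2 start=0 accept={0} delta: 0a->0 0b->1 0c->0 1a->0 1b->0 1c->1

Fold the examples into a partial DFA from state 0: repeatedly fix the first undefined (state, symbol) met by the shortest-then-alphabetical prefix, trying targets in increasing order and rejecting any under which an Accept and a Reject string meet in one state with the same remainder; add a state when all current targets are rejected. Accepting states are where Accept strings end.
a: 0a undefined. 0a->0: ok.
b: 0b undefined. 0b->0: no, aba/b meet in 0. Open state 1: 0b->1.
c: 0c undefined. 0c->0: ok.
bb: 1b undefined. 1b->0: ok.
bc: 1c undefined. 1c->0: no, bcbcc/bcbb meet in 0. 1c->1: ok.
aba: 1a undefined. 1a->0: ok.
All examples now run through 2 states with every (state, symbol) defined. Accept strings end in {0}, Reject strings end in {1}; accept={0}.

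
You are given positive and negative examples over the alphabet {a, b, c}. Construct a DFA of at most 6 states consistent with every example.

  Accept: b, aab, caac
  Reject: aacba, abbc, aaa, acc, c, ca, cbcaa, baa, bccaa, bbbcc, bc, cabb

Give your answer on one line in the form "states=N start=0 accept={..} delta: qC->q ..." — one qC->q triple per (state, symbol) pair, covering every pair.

states=4 start=0 accept={1} delta: 0a->0 0b->1 0c->2 1a->0 1b->0 1c->0 2a->3 2b->0 2c->0 3a->3 3b->1 3c->1

State merging on the prefix tree: take the shortest (then alphabetical) example prefix whose next move is undefined and point that move at state 0, else 1, else 2, ...; a target is out if some Accept/Reject pair would then sit in one state with the same input left (inseparable). If every existing state is out, open a new one.
a: 0a undefined. 0a->0: ok.
b: 0b undefined. 0b->0: no, b/aaa meet in 0. Open state 1: 0b->1.
c: 0c undefined. 0c->0: no, caac/aaa meet in 0. 0c->1: no, b/c meet in 1. Open state 2: 0c->2.
ba: 1a undefined. 1a->0: ok.
bb: 1b undefined. 1b->0: ok.
bc: 1c undefined. 1c->0: ok.
ca: 2a undefined. 2a->0: no, caac/abbc meet in 2. 2a->1: no, b/ca meet in 1. 2a->2: no, caac/acc meet in 2 with "c" left. Open state 3: 2a->3.
cb: 2b undefined. 2b->0: ok.
acc: 2c undefined. 2c->0: ok.
caa: 3a undefined. 3a->0: no, caac/abbc meet in 2. 3a->1: no, b/cbcaa meet in 1. 3a->2: no, caac/aacba meet in 0. 3a->3: ok.
cab: 3b undefined. 3b->0: no, b/cabb meet in 1. 3b->1: ok.
caac: 3c undefined. 3c->0: no, caac/aacba meet in 0. 3c->1: ok.
All examples now run through 4 states with every (state, symbol) defined. Accept strings end in {1}, Reject strings end in {0,2,3}; accept={1}.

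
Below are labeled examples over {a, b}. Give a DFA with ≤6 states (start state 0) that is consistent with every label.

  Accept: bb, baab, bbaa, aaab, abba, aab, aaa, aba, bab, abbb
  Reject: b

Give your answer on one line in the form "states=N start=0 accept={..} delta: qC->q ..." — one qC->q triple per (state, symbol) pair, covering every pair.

State merging on the prefix tree: take the shortest (then alphabetical) example prefix whose next move is undefined and point that move at state 0, else 1, else 2, ...; a target is out if some Accept/Reject pair would then sit in one state with the same input left (inseparable). If every existing state is out, open a new one.
a: 0a undefined. 0a->0: no, aaab/b meet in 0 with "b" left. Open state 1: 0a->1.
b: 0b undefined. 0b->0: no, bb/b meet in 0. 0b->1: ok.
aa: 1a undefined. 1a->0: no, aab/b meet in 1. 1a->1: no, aaa/b meet in 1. Open state 2: 1a->2.
ab: 1b undefined. 1b->0: no, aba/b meet in 1. 1b->1: no, bb/b meet in 1. 1b->2: ok.
aaa: 2a undefined. 2a->0: no, baab/b meet in 1. 2a->1: no, aaa/b meet in 1. 2a->2: ok.
aab: 2b undefined. 2b->0: no, abba/b meet in 1. 2b->1: no, baab/b meet in 1. 2b->2: ok.
All examples now run through 3 states with every (state, symbol) defined. Accept strings end in {2}, Reject strings end in {1}; accept={2}.

states=3 start=0 accept={2} delta: 0a->1 0b->1 1a->2 1b->2 2a->2 2b->2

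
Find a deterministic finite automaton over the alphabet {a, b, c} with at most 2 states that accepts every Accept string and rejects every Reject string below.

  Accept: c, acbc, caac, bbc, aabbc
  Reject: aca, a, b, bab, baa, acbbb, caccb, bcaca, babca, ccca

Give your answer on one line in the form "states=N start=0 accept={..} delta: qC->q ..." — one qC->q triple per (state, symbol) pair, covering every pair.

states=2 start=0 accept={1} delta: 0a->0 0b->0 0c->1 1a->0 1b->0 1c->0

State merging on the prefix tree: take the shortest (then alphabetical) example prefix whose next move is undefined and point that move at state 0, else 1, else 2, ...; a target is out if some Accept/Reject pair would then sit in one state with the same input left (inseparable). If every existing state is out, open a new one.
a: 0a undefined. 0a->0: ok.
b: 0b undefined. 0b->0: ok.
c: 0c undefined. 0c->0: no, c/aca meet in 0. Open state 1: 0c->1.
ca: 1a undefined. 1a->0: ok.
cc: 1c undefined. 1c->0: ok.
acb: 1b undefined. 1b->0: ok.
All examples now run through 2 states with every (state, symbol) defined. Accept strings end in {1}, Reject strings end in {0}; accept={1}.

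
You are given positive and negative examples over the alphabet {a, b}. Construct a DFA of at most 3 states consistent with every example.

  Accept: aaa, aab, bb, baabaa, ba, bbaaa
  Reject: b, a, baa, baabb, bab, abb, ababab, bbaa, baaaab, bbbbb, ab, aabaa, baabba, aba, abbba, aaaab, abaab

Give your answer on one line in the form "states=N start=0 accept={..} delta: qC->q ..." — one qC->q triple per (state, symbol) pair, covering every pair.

Fold the examples into a partial DFA from state 0: repeatedly fix the first undefined (state, symbol) met by the shortest-then-alphabetical prefix, trying targets in increasing order and rejecting any under which an Accept and a Reject string meet in one state with the same remainder; add a state when all current targets are rejected. Accepting states are where Accept strings end.
a: 0a undefined. 0a->0: no, aaa/a meet in 0. Open state 1: 0a->1.
b: 0b undefined. 0b->0: no, bb/b meet in 0. 0b->1: no, aaa/baa meet in 1 with "aa" left. Open state 2: 0b->2.
aa: 1a undefined. 1a->0: no, aaa/a meet in 1. 1a->1: no, aaa/a meet in 1. 1a->2: ok.
ab: 1b undefined. 1b->0: no, aab/abaab meet in 2 with "b" left. 1b->1: ok.
ba: 2a undefined. 2a->0: ok.
bb: 2b undefined. 2b->0: ok.
All examples now run through 3 states with every (state, symbol) defined. Accept strings end in {0}, Reject strings end in {1,2}; accept={0}.

states=3 start=0 accept={0} delta: 0a->1 0b->2 1a->2 1b->1 2a->0 2b->0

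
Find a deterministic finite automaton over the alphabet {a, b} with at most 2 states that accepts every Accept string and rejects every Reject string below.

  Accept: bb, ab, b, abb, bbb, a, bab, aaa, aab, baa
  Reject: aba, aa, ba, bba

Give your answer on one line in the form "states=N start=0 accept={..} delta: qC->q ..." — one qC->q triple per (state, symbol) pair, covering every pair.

Fold the examples into a partial DFA from state 0: repeatedly fix the first undefined (state, symbol) met by the shortest-then-alphabetical prefix, trying targets in increasing order and rejecting any under which an Accept and a Reject string meet in one state with the same remainder; add a state when all current targets are rejected. Accepting states are where Accept strings end.
a: 0a undefined. 0a->0: no, a/aa meet in 0. Open state 1: 0a->1.
b: 0b undefined. 0b->0: no, a/ba meet in 1. 0b->1: ok.
aa: 1a undefined. 1a->0: ok.
ab: 1b undefined. 1b->0: no, bb/aa meet in 0. 1b->1: ok.
All examples now run through 2 states with every (state, symbol) defined. Accept strings end in {1}, Reject strings end in {0}; accept={1}.

states=2 start=0 accept={1} delta: 0a->1 0b->1 1a->0 1b->1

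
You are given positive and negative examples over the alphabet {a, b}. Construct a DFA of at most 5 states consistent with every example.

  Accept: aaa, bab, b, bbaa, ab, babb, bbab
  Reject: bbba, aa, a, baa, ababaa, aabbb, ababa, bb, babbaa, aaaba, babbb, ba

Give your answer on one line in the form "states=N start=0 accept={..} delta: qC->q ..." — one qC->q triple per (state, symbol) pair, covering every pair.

Fold the examples into a partial DFA from state 0: repeatedly fix the first undefined (state, symbol) met by the shortest-then-alphabetical prefix, trying targets in increasing order and rejecting any under which an Accept and a Reject string meet in one state with the same remainder; add a state when all current targets are rejected. Accepting states are where Accept strings end.
a: 0a undefined. 0a->0: no, aaa/aa meet in 0. Open state 1: 0a->1.
b: 0b undefined. 0b->0: no, b/bb meet in 0. 0b->1: no, aaa/baa meet in 1 with "aa" left. Open state 2: 0b->2.
aa: 1a undefined. 1a->0: no, aaa/a meet in 1. 1a->1: no, aaa/aa meet in 1. 1a->2: no, aaa/ba meet in 2 with "a" left. Open state 3: 1a->3.
ab: 1b undefined. 1b->0: ok.
ba: 2a undefined. 2a->0: no, bbaa/babbaa meet in 2 with "baa" left. 2a->1: ok.
bb: 2b undefined. 2b->0: no, bab/bb meet in 0. 2b->1: ok.
aaa: 3a undefined. 3a->0: ok.
aab: 3b undefined. 3b->0: ok.
All examples now run through 4 states with every (state, symbol) defined. Accept strings end in {0,2}, Reject strings end in {1,3}; accept={0,2}.

states=4 start=0 accept={0,2} delta: 0a->1 0b->2 1a->3 1b->0 2a->1 2b->1 3a->0 3b->0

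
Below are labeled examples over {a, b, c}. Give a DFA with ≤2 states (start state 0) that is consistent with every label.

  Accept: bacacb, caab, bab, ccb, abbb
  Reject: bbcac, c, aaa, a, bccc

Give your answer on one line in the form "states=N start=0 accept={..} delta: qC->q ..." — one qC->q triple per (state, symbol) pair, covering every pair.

Grow the machine one transition at a time. Run the examples from 0; the earliest place one falls off (shortest prefix, ties alphabetical) gets sent to the lowest-numbered state that keeps every Accept/Reject pair distinguishable — a pair clashes when both reach the same state with identical unread suffix — and to a fresh state only if none does.
a: 0a undefined. 0a->0: ok.
b: 0b undefined. 0b->0: no, bab/aaa meet in 0. Open state 1: 0b->1.
c: 0c undefined. 0c->0: ok.
ba: 1a undefined. 1a->0: ok.
bb: 1b undefined. 1b->0: ok.
bc: 1c undefined. 1c->0: ok.
All examples now run through 2 states with every (state, symbol) defined. Accept strings end in {1}, Reject strings end in {0}; accept={1}.

states=2 start=0 accept={1} delta: 0a->0 0b->1 0c->0 1a->0 1b->0 1c->0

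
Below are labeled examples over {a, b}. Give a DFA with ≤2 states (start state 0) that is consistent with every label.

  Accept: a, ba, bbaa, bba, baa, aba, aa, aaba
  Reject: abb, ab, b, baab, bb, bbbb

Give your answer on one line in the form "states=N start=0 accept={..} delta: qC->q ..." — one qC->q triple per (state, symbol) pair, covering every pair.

states=2 start=0 accept={0} delta: 0a->0 0b->1 1a->0 1b->1

State merging on the prefix tree: take the shortest (then alphabetical) example prefix whose next move is undefined and point that move at state 0, else 1, else 2, ...; a target is out if some Accept/Reject pair would then sit in one state with the same input left (inseparable). If every existing state is out, open a new one.
a: 0a undefined. 0a->0: ok.
b: 0b undefined. 0b->0: no, a/abb meet in 0. Open state 1: 0b->1.
ba: 1a undefined. 1a->0: ok.
bb: 1b undefined. 1b->0: no, a/abb meet in 0. 1b->1: ok.
All examples now run through 2 states with every (state, symbol) defined. Accept strings end in {0}, Reject strings end in {1}; accept={0}.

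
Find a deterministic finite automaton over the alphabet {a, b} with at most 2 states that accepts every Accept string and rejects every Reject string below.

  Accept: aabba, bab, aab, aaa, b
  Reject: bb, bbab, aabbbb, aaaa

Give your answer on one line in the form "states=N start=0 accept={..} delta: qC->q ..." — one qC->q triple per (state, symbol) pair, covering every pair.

Fold the examples into a partial DFA from state 0: repeatedly fix the first undefined (state, symbol) met by the shortest-then-alphabetical prefix, trying targets in increasing order and rejecting any under which an Accept and a Reject string meet in one state with the same remainder; add a state when all current targets are rejected. Accepting states are where Accept strings end.
a: 0a undefined. 0a->0: no, aaa/aaaa meet in 0. Open state 1: 0a->1.
b: 0b undefined. 0b->0: no, bab/bbab meet in 1 with "b" left. 0b->1: ok.
aa: 1a undefined. 1a->0: ok.
bb: 1b undefined. 1b->0: ok.
All examples now run through 2 states with every (state, symbol) defined. Accept strings end in {1}, Reject strings end in {0}; accept={1}.

states=2 start=0 accept={1} delta: 0a->1 0b->1 1a->0 1b->0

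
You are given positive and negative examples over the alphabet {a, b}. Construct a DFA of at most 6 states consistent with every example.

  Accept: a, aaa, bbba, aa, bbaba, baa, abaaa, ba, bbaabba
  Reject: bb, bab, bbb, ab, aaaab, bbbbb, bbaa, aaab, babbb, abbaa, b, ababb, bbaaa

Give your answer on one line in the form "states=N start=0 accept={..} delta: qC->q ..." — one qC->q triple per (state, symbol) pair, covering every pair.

Grow the machine one transition at a time. Run the examples from 0; the earliest place one falls off (shortest prefix, ties alphabetical) gets sent to the lowest-numbered state that keeps every Accept/Reject pair distinguishable — a pair clashes when both reach the same state with identical unread suffix — and to a fresh state only if none does.
a: 0a undefined. 0a->0: ok.
b: 0b undefined. 0b->0: no, a/bb meet in 0. Open state 1: 0b->1.
ba: 1a undefined. 1a->0: ok.
bb: 1b undefined. 1b->0: no, a/bb meet in 0. 1b->1: no, a/bbaa meet in 0. Open state 2: 1b->2.
bba: 2a undefined. 2a->0: no, a/bbaa meet in 0. 2a->1: no, a/bbaa meet in 0. 2a->2: ok.
bbb: 2b undefined. 2b->0: no, a/bbb meet in 0. 2b->1: no, bbaabba/bb meet in 2. 2b->2: no, bbba/bb meet in 2. Open state 3: 2b->3.
bbba: 3a undefined. 3a->0: ok.
bbbb: 3b undefined. 3b->0: ok.
All examples now run through 4 states with every (state, symbol) defined. Accept strings end in {0}, Reject strings end in {1,2,3}; accept={0}.

states=4 start=0 accept={0} delta: 0a->0 0b->1 1a->0 1b->2 2a->2 2b->3 3a->0 3b->0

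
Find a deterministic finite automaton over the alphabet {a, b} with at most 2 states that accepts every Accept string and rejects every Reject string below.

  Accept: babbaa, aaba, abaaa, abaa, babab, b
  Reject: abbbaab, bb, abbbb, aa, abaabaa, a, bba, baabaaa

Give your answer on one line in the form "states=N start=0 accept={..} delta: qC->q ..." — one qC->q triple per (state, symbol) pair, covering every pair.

states=2 start=0 accept={1} delta: 0a->0 0b->1 1a->1 1b->0

Grow the machine one transition at a time. Run the examples from 0; the earliest place one falls off (shortest prefix, ties alphabetical) gets sent to the lowest-numbered state that keeps every Accept/Reject pair distinguishable — a pair clashes when both reach the same state with identical unread suffix — and to a fresh state only if none does.
a: 0a undefined. 0a->0: ok.
b: 0b undefined. 0b->0: no, babbaa/abbbaab meet in 0. Open state 1: 0b->1.
ba: 1a undefined. 1a->0: no, aaba/aa meet in 0. 1a->1: ok.
bb: 1b undefined. 1b->0: ok.
All examples now run through 2 states with every (state, symbol) defined. Accept strings end in {1}, Reject strings end in {0}; accept={1}.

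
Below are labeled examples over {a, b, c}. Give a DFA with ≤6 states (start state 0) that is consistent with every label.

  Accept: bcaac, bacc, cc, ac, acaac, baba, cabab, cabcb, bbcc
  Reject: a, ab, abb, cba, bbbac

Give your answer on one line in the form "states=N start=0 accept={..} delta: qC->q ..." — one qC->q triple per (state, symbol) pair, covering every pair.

states=5 start=0 accept={2} delta: 0a->0 0b->1 0c->2 1a->1 1b->3 1c->0 2a->2 2b->4 2c->2 3a->2 3b->1 3c->0 4a->4 4b->2 4c->4

Grow the machine one transition at a time. Run the examples from 0; the earliest place one falls off (shortest prefix, ties alphabetical) gets sent to the lowest-numbered state that keeps every Accept/Reject pair distinguishable — a pair clashes when both reach the same state with identical unread suffix — and to a fresh state only if none does.
a: 0a undefined. 0a->0: ok.
b: 0b undefined. 0b->0: no, ac/bbbac meet in 0 with "c" left. Open state 1: 0b->1.
c: 0c undefined. 0c->0: no, cc/a meet in 0. 0c->1: no, ac/ab meet in 1. Open state 2: 0c->2.
ba: 1a undefined. 1a->0: no, baba/a meet in 0. 1a->1: ok.
bb: 1b undefined. 1b->0: no, baba/a meet in 0. 1b->1: no, baba/ab meet in 1. 1b->2: no, ac/abb meet in 2. Open state 3: 1b->3.
bc: 1c undefined. 1c->0: ok.
ca: 2a undefined. 2a->0: no, cabab/abb meet in 3. 2a->1: no, acaac/a meet in 0. 2a->2: ok.
cb: 2b undefined. 2b->0: no, cabab/ab meet in 1. 2b->1: no, cabab/abb meet in 3. 2b->2: no, bcaac/cba meet in 2. 2b->3: no, baba/cba meet in 3 with "a" left. Open state 4: 2b->4.
cc: 2c undefined. 2c->0: no, cc/a meet in 0. 2c->1: no, cc/ab meet in 1. 2c->2: ok.
bbb: 3b undefined. 3b->0: no, bcaac/bbbac meet in 2. 3b->1: ok.
bbc: 3c undefined. 3c->0: ok.
cba: 4a undefined. 4a->0: no, cabab/ab meet in 1. 4a->1: no, cabab/abb meet in 3. 4a->2: no, bcaac/cba meet in 2. 4a->3: no, cabab/ab meet in 1. 4a->4: ok.
baba: 3a undefined. 3a->0: no, baba/a meet in 0. 3a->1: no, baba/ab meet in 1. 3a->2: ok.
cabc: 4c undefined. 4c->0: no, cabcb/ab meet in 1. 4c->1: no, cabcb/abb meet in 3. 4c->2: no, cabcb/cba meet in 4. 4c->3: no, cabcb/ab meet in 1. 4c->4: ok.
cabab: 4b undefined. 4b->0: no, cabab/a meet in 0. 4b->1: no, cabab/ab meet in 1. 4b->2: ok.
All examples now run through 5 states with every (state, symbol) defined. Accept strings end in {2}, Reject strings end in {0,1,3,4}; accept={2}.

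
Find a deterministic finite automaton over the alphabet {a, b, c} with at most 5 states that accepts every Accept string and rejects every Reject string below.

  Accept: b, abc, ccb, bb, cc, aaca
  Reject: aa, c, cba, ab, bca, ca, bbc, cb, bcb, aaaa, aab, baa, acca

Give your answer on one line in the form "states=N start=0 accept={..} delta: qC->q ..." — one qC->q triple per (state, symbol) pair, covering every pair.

states=3 start=0 accept={0,2} delta: 0a->1 0b->0 0c->1 1a->1 1b->1 1c->2 2a->0 2b->0 2c->0

Grow the machine one transition at a time. Run the examples from 0; the earliest place one falls off (shortest prefix, ties alphabetical) gets sent to the lowest-numbered state that keeps every Accept/Reject pair distinguishable — a pair clashes when both reach the same state with identical unread suffix — and to a fresh state only if none does.
a: 0a undefined. 0a->0: no, b/ab meet in 0 with "b" left. Open state 1: 0a->1.
b: 0b undefined. 0b->0: ok.
c: 0c undefined. 0c->0: no, b/c meet in 0. 0c->1: ok.
aa: 1a undefined. 1a->0: no, b/aa meet in 0. 1a->1: ok.
ab: 1b undefined. 1b->0: no, b/ab meet in 0. 1b->1: ok.
ac: 1c undefined. 1c->0: no, aaca/aa meet in 1. 1c->1: no, abc/aa meet in 1. Open state 2: 1c->2.
acc: 2c undefined. 2c->0: ok.
ccb: 2b undefined. 2b->0: ok.
aaca: 2a undefined. 2a->0: ok.
All examples now run through 3 states with every (state, symbol) defined. Accept strings end in {0,2}, Reject strings end in {1}; accept={0,2}.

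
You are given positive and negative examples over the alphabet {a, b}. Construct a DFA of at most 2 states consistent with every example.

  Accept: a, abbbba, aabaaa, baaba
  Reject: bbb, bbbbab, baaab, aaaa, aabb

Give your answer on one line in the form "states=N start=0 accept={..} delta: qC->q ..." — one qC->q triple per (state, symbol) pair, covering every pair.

states=2 start=0 accept={1} delta: 0a->1 0b->0 1a->0 1b->0

Fold the examples into a partial DFA from state 0: repeatedly fix the first undefined (state, symbol) met by the shortest-then-alphabetical prefix, trying targets in increasing order and rejecting any under which an Accept and a Reject string meet in one state with the same remainder; add a state when all current targets are rejected. Accepting states are where Accept strings end.
a: 0a undefined. 0a->0: no, a/aaaa meet in 0. Open state 1: 0a->1.
b: 0b undefined. 0b->0: ok.
aa: 1a undefined. 1a->0: ok.
ab: 1b undefined. 1b->0: ok.
All examples now run through 2 states with every (state, symbol) defined. Accept strings end in {1}, Reject strings end in {0}; accept={1}.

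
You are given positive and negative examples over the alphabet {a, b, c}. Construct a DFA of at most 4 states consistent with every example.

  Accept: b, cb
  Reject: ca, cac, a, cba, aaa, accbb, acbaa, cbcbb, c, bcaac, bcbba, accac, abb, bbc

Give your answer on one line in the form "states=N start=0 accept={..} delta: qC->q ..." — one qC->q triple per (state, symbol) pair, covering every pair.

states=2 start=0 accept={1} delta: 0a->0 0b->1 0c->0 1a->0 1b->0 1c->0

State merging on the prefix tree: take the shortest (then alphabetical) example prefix whose next move is undefined and point that move at state 0, else 1, else 2, ...; a target is out if some Accept/Reject pair would then sit in one state with the same input left (inseparable). If every existing state is out, open a new one.
a: 0a undefined. 0a->0: ok.
b: 0b undefined. 0b->0: no, b/a meet in 0. Open state 1: 0b->1.
c: 0c undefined. 0c->0: ok.
bb: 1b undefined. 1b->0: ok.
bc: 1c undefined. 1c->0: ok.
cba: 1a undefined. 1a->0: ok.
All examples now run through 2 states with every (state, symbol) defined. Accept strings end in {1}, Reject strings end in {0}; accept={1}.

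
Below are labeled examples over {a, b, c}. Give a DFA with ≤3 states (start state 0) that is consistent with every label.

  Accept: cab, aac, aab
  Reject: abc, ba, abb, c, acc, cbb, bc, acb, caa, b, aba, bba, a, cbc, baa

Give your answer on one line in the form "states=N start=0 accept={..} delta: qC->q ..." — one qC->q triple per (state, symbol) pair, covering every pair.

states=3 start=0 accept={2} delta: 0a->1 0b->0 0c->0 1a->1 1b->2 1c->2 2a->0 2b->0 2c->0

Fold the examples into a partial DFA from state 0: repeatedly fix the first undefined (state, symbol) met by the shortest-then-alphabetical prefix, trying targets in increasing order and rejecting any under which an Accept and a Reject string meet in one state with the same remainder; add a state when all current targets are rejected. Accepting states are where Accept strings end.
a: 0a undefined. 0a->0: no, aac/c meet in 0 with "c" left. Open state 1: 0a->1.
b: 0b undefined. 0b->0: ok.
c: 0c undefined. 0c->0: ok.
aa: 1a undefined. 1a->0: no, aac/c meet in 0. 1a->1: ok.
ab: 1b undefined. 1b->0: no, cab/abc meet in 0. 1b->1: no, cab/ba meet in 1. Open state 2: 1b->2.
ac: 1c undefined. 1c->0: no, aac/c meet in 0. 1c->1: no, cab/acb meet in 2. 1c->2: ok.
aba: 2a undefined. 2a->0: ok.
abb: 2b undefined. 2b->0: ok.
abc: 2c undefined. 2c->0: ok.
All examples now run through 3 states with every (state, symbol) defined. Accept strings end in {2}, Reject strings end in {0,1}; accept={2}.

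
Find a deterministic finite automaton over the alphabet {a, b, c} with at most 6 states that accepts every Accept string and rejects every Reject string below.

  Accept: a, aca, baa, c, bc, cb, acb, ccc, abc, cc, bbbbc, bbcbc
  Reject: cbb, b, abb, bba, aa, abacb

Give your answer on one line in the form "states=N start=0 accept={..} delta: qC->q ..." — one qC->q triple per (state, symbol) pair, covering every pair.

Grow the machine one transition at a time. Run the examples from 0; the earliest place one falls off (shortest prefix, ties alphabetical) gets sent to the lowest-numbered state that keeps every Accept/Reject pair distinguishable — a pair clashes when both reach the same state with identical unread suffix — and to a fresh state only if none does.
a: 0a undefined. 0a->0: no, a/aa meet in 0. Open state 1: 0a->1.
b: 0b undefined. 0b->0: no, a/bba meet in 1. 0b->1: no, a/b meet in 1. Open state 2: 0b->2.
c: 0c undefined. 0c->0: no, cb/b meet in 2. 0c->1: ok.
aa: 1a undefined. 1a->0: ok.
ab: 1b undefined. 1b->0: no, cb/aa meet in 0. 1b->1: no, a/cbb meet in 1. 1b->2: no, cb/b meet in 2. Open state 3: 1b->3.
ac: 1c undefined. 1c->0: no, acb/b meet in 2. 1c->1: no, aca/aa meet in 0. 1c->2: no, cc/b meet in 2. 1c->3: no, acb/cbb meet in 3 with "b" left. Open state 4: 1c->4.
ba: 2a undefined. 2a->0: ok.
bb: 2b undefined. 2b->0: no, a/bba meet in 1. 2b->1: ok.
bc: 2c undefined. 2c->0: no, bc/bba meet in 0. 2c->1: ok.
aba: 3a undefined. 3a->0: no, cb/abacb meet in 3. 3a->1: no, acb/abacb meet in 4 with "b" left. 3a->2: no, cb/abacb meet in 3. 3a->3: ok.
abb: 3b undefined. 3b->0: ok.
abc: 3c undefined. 3c->0: no, abc/cbb meet in 0. 3c->1: no, cb/abacb meet in 3. 3c->2: no, a/abacb meet in 1. 3c->3: ok.
aca: 4a undefined. 4a->0: no, aca/cbb meet in 0. 4a->1: ok.
acb: 4b undefined. 4b->0: no, acb/cbb meet in 0. 4b->1: ok.
ccc: 4c undefined. 4c->0: no, ccc/cbb meet in 0. 4c->1: ok.
All examples now run through 5 states with every (state, symbol) defined. Accept strings end in {1,3,4}, Reject strings end in {0,2}; accept={1,3,4}.

states=5 start=0 accept={1,3,4} delta: 0a->1 0b->2 0c->1 1a->0 1b->3 1c->4 2a->0 2b->1 2c->1 3a->3 3b->0 3c->3 4a->1 4b->1 4c->1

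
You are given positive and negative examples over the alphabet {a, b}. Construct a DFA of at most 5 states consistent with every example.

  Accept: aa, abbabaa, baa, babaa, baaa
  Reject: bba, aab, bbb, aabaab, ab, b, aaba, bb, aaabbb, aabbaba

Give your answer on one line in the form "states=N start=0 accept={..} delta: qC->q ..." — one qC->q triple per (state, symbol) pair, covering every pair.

Fold the examples into a partial DFA from state 0: repeatedly fix the first undefined (state, symbol) met by the shortest-then-alphabetical prefix, trying targets in increasing order and rejecting any under which an Accept and a Reject string meet in one state with the same remainder; add a state when all current targets are rejected. Accepting states are where Accept strings end.
a: 0a undefined. 0a->0: ok.
b: 0b undefined. 0b->0: no, aa/bba meet in 0. Open state 1: 0b->1.
ba: 1a undefined. 1a->0: no, aa/aaba meet in 0. 1a->1: no, baa/aab meet in 1. Open state 2: 1a->2.
bb: 1b undefined. 1b->0: no, aa/bba meet in 0. 1b->1: ok.
baa: 2a undefined. 2a->0: ok.
bab: 2b undefined. 2b->0: no, aa/aabbaba meet in 0. 2b->1: ok.
All examples now run through 3 states with every (state, symbol) defined. Accept strings end in {0}, Reject strings end in {1,2}; accept={0}.

states=3 start=0 accept={0} delta: 0a->0 0b->1 1a->2 1b->1 2a->0 2b->1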